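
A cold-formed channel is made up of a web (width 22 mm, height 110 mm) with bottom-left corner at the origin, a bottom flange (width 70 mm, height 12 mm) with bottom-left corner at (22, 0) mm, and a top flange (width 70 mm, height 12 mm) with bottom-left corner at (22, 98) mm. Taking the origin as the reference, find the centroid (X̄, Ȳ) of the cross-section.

web: A = 22 × 110 = 2420.00, centroid at (11.00, 55.00).
bottom flange: A = 70 × 12 = 840.00, centroid at (57.00, 6.00).
top flange: A = 70 × 12 = 840.00, centroid at (57.00, 104.00).
ΣA = 4100.00 mm², ΣAX̄ = 122380.00 mm³, ΣAȲ = 225500.00 mm³.
X̄ = 122380.00/4100.00 = 29.85 mm; Ȳ = 225500.00/4100.00 = 55.00 mm.

X̄ = 29.85 mm, Ȳ = 55.00 mm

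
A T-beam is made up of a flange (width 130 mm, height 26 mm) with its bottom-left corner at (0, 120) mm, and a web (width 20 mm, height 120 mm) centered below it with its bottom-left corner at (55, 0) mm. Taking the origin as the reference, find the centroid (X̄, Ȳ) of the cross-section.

Part | A | x̄ᵢ | ȳᵢ | A·x̄ᵢ | A·ȳᵢ
web | 2400.00 | 65.00 | 60.00 | 156000.00 | 144000.00
flange | 3380.00 | 65.00 | 133.00 | 219700.00 | 449540.00
Σ | 5780.00 |  |  | 375700.00 | 593540.00
X̄ = 375700.00 / 5780.00 = 65.00 mm
Ȳ = 593540.00 / 5780.00 = 102.69 mm

X̄ = 65.00 mm, Ȳ = 102.69 mm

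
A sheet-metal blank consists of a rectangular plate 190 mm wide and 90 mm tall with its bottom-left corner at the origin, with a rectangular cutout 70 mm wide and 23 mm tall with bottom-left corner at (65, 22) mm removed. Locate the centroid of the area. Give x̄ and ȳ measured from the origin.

x̄ = 94.48 mm, ȳ = 46.20 mm

Part | A | x̄ᵢ | ȳᵢ | A·x̄ᵢ | A·ȳᵢ
plate | 17100.00 | 95.00 | 45.00 | 1624500.00 | 769500.00
hole | -1610.00 | 100.00 | 33.50 | -161000.00 | -53935.00
Σ | 15490.00 |  |  | 1463500.00 | 715565.00
x̄ = 1463500.00 / 15490.00 = 94.48 mm
ȳ = 715565.00 / 15490.00 = 46.20 mm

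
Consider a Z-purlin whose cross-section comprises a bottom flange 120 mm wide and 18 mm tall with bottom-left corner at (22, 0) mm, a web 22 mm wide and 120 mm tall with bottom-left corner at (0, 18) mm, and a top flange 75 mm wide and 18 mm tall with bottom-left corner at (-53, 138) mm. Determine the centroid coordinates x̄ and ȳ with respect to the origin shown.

bottom flange: A = 120 × 18 = 2160.00, centroid at (82.00, 9.00).
web: A = 22 × 120 = 2640.00, centroid at (11.00, 78.00).
top flange: A = 75 × 18 = 1350.00, centroid at (-15.50, 147.00).
ΣA = 6150.00 mm²
ΣAx̄ = (2160.00)(82.00) + (2640.00)(11.00) + (1350.00)(-15.50) = 185235.00 mm³
ΣAȳ = (2160.00)(9.00) + (2640.00)(78.00) + (1350.00)(147.00) = 423810.00 mm³
x̄ = 185235.00 / 6150.00 = 30.12 mm
ȳ = 423810.00 / 6150.00 = 68.91 mm

x̄ = 30.12 mm, ȳ = 68.91 mm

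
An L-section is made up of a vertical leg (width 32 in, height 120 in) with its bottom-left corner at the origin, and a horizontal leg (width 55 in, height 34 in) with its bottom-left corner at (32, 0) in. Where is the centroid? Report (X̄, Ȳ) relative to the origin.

vertical leg: A = 32 × 120 = 3840.00, centroid at (16.00, 60.00).
horizontal leg: A = 55 × 34 = 1870.00, centroid at (59.50, 17.00).
ΣA = 5710.00 in², ΣAX̄ = 172705.00 in³, ΣAȲ = 262190.00 in³.
X̄ = 172705.00/5710.00 = 30.25 in; Ȳ = 262190.00/5710.00 = 45.92 in.

X̄ = 30.25 in, Ȳ = 45.92 in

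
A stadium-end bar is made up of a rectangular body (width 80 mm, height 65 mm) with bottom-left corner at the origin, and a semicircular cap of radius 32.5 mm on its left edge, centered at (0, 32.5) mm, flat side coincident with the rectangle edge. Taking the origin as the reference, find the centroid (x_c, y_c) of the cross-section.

x_c = 26.99 mm, y_c = 32.50 mm

rectangular body: A = 80 × 65 = 5200.00, centroid at (40.00, 32.50).
semicircular end: A = ½π·32.5² = 1659.15, centroid at (-13.79, 32.50).
ΣA = 6859.15 mm², ΣAx_c = 185114.58 mm³, ΣAy_c = 222922.49 mm³.
x_c = 185114.58/6859.15 = 26.99 mm; y_c = 222922.49/6859.15 = 32.50 mm.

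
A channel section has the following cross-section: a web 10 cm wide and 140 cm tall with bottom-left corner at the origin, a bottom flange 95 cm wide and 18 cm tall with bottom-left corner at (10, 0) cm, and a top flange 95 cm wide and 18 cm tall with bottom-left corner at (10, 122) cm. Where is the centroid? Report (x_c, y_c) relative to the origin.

Part | A | x̄ᵢ | ȳᵢ | A·x̄ᵢ | A·ȳᵢ
web | 1400.00 | 5.00 | 70.00 | 7000.00 | 98000.00
bottom flange | 1710.00 | 57.50 | 9.00 | 98325.00 | 15390.00
top flange | 1710.00 | 57.50 | 131.00 | 98325.00 | 224010.00
Σ | 4820.00 |  |  | 203650.00 | 337400.00
x_c = 203650.00 / 4820.00 = 42.25 cm
y_c = 337400.00 / 4820.00 = 70.00 cm

x_c = 42.25 cm, y_c = 70.00 cm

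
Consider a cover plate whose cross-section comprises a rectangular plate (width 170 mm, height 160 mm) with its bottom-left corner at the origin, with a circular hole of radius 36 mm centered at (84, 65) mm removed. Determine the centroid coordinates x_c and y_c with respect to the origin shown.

x_c = 85.18 mm, y_c = 82.64 mm

plate: A = 170 × 160 = 27200.00, centroid at (85.00, 80.00).
hole: A = −π·36² = -4071.50, centroid at (84.00, 65.00).
ΣA = 23128.50 mm²
ΣAx_c = (27200.00)(85.00) + (-4071.50)(84.00) = 1969993.66 mm³
ΣAy_c = (27200.00)(80.00) + (-4071.50)(65.00) = 1911352.23 mm³
x_c = 1969993.66 / 23128.50 = 85.18 mm
y_c = 1911352.23 / 23128.50 = 82.64 mm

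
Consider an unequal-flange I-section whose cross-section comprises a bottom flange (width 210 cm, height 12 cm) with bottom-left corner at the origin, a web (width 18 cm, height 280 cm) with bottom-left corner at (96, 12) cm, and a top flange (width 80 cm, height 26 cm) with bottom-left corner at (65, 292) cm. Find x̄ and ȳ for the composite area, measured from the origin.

x̄ = 105.00 cm, ȳ = 146.85 cm

bottom flange: A = 210 × 12 = 2520.00, centroid at (105.00, 6.00).
web: A = 18 × 280 = 5040.00, centroid at (105.00, 152.00).
top flange: A = 80 × 26 = 2080.00, centroid at (105.00, 305.00).
ΣA = 9640.00 cm²
ΣAx̄ = (2520.00)(105.00) + (5040.00)(105.00) + (2080.00)(105.00) = 1012200.00 cm³
ΣAȳ = (2520.00)(6.00) + (5040.00)(152.00) + (2080.00)(305.00) = 1415600.00 cm³
x̄ = 1012200.00 / 9640.00 = 105.00 cm
ȳ = 1415600.00 / 9640.00 = 146.85 cm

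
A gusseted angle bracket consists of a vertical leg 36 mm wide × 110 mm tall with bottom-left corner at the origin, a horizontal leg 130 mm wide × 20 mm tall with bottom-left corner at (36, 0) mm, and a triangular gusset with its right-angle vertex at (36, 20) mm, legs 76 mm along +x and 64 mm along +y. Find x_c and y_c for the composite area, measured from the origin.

x_c = 53.72 mm, y_c = 38.29 mm

vertical leg: A = 36 × 110 = 3960.00, centroid at (18.00, 55.00).
horizontal leg: A = 130 × 20 = 2600.00, centroid at (101.00, 10.00).
gusset: A = ½·76·64 = 2432.00, centroid at (61.33, 41.33).
ΣA = 8992.00 mm²
ΣAx_c = (3960.00)(18.00) + (2600.00)(101.00) + (2432.00)(61.33) = 483042.67 mm³
ΣAy_c = (3960.00)(55.00) + (2600.00)(10.00) + (2432.00)(41.33) = 344322.67 mm³
x_c = 483042.67 / 8992.00 = 53.72 mm
y_c = 344322.67 / 8992.00 = 38.29 mm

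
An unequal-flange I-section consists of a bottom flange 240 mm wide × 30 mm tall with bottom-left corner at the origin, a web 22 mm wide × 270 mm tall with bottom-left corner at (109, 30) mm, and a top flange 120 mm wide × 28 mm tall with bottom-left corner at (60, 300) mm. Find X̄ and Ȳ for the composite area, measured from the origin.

X̄ = 120.00 mm, Ȳ = 129.89 mm

bottom flange: A = 240 × 30 = 7200.00, centroid at (120.00, 15.00).
web: A = 22 × 270 = 5940.00, centroid at (120.00, 165.00).
top flange: A = 120 × 28 = 3360.00, centroid at (120.00, 314.00).
ΣA = 16500.00 mm², ΣAX̄ = 1980000.00 mm³, ΣAȲ = 2143140.00 mm³.
X̄ = 1980000.00/16500.00 = 120.00 mm; Ȳ = 2143140.00/16500.00 = 129.89 mm.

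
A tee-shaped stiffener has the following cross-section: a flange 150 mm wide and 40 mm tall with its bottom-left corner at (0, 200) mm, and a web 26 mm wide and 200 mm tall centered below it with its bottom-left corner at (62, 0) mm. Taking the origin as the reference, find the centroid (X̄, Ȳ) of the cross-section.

web: A = 26 × 200 = 5200.00, centroid at (75.00, 100.00).
flange: A = 150 × 40 = 6000.00, centroid at (75.00, 220.00).
ΣA = 11200.00 mm², ΣAX̄ = 840000.00 mm³, ΣAȲ = 1840000.00 mm³.
X̄ = 840000.00/11200.00 = 75.00 mm; Ȳ = 1840000.00/11200.00 = 164.29 mm.

X̄ = 75.00 mm, Ȳ = 164.29 mm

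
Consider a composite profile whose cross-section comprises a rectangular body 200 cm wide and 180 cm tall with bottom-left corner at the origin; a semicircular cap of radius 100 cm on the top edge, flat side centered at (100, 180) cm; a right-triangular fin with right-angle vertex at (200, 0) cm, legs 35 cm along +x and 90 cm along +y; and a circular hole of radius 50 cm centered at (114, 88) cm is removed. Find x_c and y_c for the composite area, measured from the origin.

rectangular body: A = 200 × 180 = 36000.00, centroid at (100.00, 90.00).
semicircular top: A = ½π·100² = 15707.96, centroid at (100.00, 222.44).
triangular fin: A = ½·35·90 = 1575.00, centroid at (211.67, 30.00).
hole: A = −π·50² = -7853.98, centroid at (114.00, 88.00).
ΣA = 45428.98 cm²
ΣAx_c = (36000.00)(100.00) + (15707.96)(100.00) + (1575.00)(211.67) + (-7853.98)(114.00) = 4608817.42 cm³
ΣAy_c = (36000.00)(90.00) + (15707.96)(222.44) + (1575.00)(30.00) + (-7853.98)(88.00) = 6090199.67 cm³
x_c = 4608817.42 / 45428.98 = 101.45 cm
y_c = 6090199.67 / 45428.98 = 134.06 cm

x_c = 101.45 cm, y_c = 134.06 cm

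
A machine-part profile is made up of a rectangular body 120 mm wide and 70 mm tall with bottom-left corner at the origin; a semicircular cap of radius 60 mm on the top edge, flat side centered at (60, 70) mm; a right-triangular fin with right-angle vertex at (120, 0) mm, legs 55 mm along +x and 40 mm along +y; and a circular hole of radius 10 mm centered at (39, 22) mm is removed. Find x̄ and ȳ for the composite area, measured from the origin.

Part | A | x̄ᵢ | ȳᵢ | A·x̄ᵢ | A·ȳᵢ
rectangular body | 8400.00 | 60.00 | 35.00 | 504000.00 | 294000.00
semicircular top | 5654.87 | 60.00 | 95.46 | 339292.01 | 539840.67
triangular fin | 1100.00 | 138.33 | 13.33 | 152166.67 | 14666.67
hole | -314.16 | 39.00 | 22.00 | -12252.21 | -6911.50
Σ | 14840.71 |  |  | 983206.46 | 841595.84
x̄ = 983206.46 / 14840.71 = 66.25 mm
ȳ = 841595.84 / 14840.71 = 56.71 mm

x̄ = 66.25 mm, ȳ = 56.71 mm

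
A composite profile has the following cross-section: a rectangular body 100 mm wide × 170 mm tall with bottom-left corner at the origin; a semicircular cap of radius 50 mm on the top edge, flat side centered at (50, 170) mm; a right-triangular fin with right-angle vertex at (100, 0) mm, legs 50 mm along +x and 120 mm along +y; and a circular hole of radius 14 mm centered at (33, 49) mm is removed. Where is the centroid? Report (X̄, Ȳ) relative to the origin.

X̄ = 59.03 mm, Ȳ = 98.05 mm

Part | A | x̄ᵢ | ȳᵢ | A·x̄ᵢ | A·ȳᵢ
rectangular body | 17000.00 | 50.00 | 85.00 | 850000.00 | 1445000.00
semicircular top | 3926.99 | 50.00 | 191.22 | 196349.54 | 750921.77
triangular fin | 3000.00 | 116.67 | 40.00 | 350000.00 | 120000.00
hole | -615.75 | 33.00 | 49.00 | -20319.82 | -30171.86
Σ | 23311.24 |  |  | 1376029.72 | 2285749.92
X̄ = 1376029.72 / 23311.24 = 59.03 mm
Ȳ = 2285749.92 / 23311.24 = 98.05 mm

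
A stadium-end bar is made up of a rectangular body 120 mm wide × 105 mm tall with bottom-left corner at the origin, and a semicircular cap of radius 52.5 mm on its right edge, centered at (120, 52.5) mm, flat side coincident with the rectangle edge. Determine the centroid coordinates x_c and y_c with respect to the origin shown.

rectangular body: A = 120 × 105 = 12600.00, centroid at (60.00, 52.50).
semicircular end: A = ½π·52.5² = 4329.51, centroid at (142.28, 52.50).
ΣA = 16929.51 mm²
ΣAx_c = (12600.00)(60.00) + (4329.51)(142.28) = 1372009.64 mm³
ΣAy_c = (12600.00)(52.50) + (4329.51)(52.50) = 888799.14 mm³
x_c = 1372009.64 / 16929.51 = 81.04 mm
y_c = 888799.14 / 16929.51 = 52.50 mm

x_c = 81.04 mm, y_c = 52.50 mm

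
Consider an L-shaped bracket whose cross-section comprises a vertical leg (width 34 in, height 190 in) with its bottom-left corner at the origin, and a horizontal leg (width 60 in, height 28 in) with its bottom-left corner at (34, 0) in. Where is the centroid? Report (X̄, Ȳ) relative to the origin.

X̄ = 26.70 in, Ȳ = 78.28 in

vertical leg: A = 34 × 190 = 6460.00, centroid at (17.00, 95.00).
horizontal leg: A = 60 × 28 = 1680.00, centroid at (64.00, 14.00).
ΣA = 8140.00 in²
ΣAX̄ = (6460.00)(17.00) + (1680.00)(64.00) = 217340.00 in³
ΣAȲ = (6460.00)(95.00) + (1680.00)(14.00) = 637220.00 in³
X̄ = 217340.00 / 8140.00 = 26.70 in
Ȳ = 637220.00 / 8140.00 = 78.28 in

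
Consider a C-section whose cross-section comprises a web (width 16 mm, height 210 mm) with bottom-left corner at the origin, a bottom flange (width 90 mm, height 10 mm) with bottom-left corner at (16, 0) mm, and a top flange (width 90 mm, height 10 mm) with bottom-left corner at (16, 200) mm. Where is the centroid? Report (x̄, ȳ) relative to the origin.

web: A = 16 × 210 = 3360.00, centroid at (8.00, 105.00).
bottom flange: A = 90 × 10 = 900.00, centroid at (61.00, 5.00).
top flange: A = 90 × 10 = 900.00, centroid at (61.00, 205.00).
ΣA = 5160.00 mm²
ΣAx̄ = (3360.00)(8.00) + (900.00)(61.00) + (900.00)(61.00) = 136680.00 mm³
ΣAȳ = (3360.00)(105.00) + (900.00)(5.00) + (900.00)(205.00) = 541800.00 mm³
x̄ = 136680.00 / 5160.00 = 26.49 mm
ȳ = 541800.00 / 5160.00 = 105.00 mm

x̄ = 26.49 mm, ȳ = 105.00 mm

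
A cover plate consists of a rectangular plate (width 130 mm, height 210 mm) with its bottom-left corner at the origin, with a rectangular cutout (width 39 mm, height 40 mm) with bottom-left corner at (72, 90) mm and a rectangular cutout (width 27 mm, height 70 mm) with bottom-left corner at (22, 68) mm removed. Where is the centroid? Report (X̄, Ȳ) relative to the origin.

Part | A | x̄ᵢ | ȳᵢ | A·x̄ᵢ | A·ȳᵢ
plate | 27300.00 | 65.00 | 105.00 | 1774500.00 | 2866500.00
hole 1 | -1560.00 | 91.50 | 110.00 | -142740.00 | -171600.00
hole 2 | -1890.00 | 35.50 | 103.00 | -67095.00 | -194670.00
Σ | 23850.00 |  |  | 1564665.00 | 2500230.00
X̄ = 1564665.00 / 23850.00 = 65.60 mm
Ȳ = 2500230.00 / 23850.00 = 104.83 mm

X̄ = 65.60 mm, Ȳ = 104.83 mm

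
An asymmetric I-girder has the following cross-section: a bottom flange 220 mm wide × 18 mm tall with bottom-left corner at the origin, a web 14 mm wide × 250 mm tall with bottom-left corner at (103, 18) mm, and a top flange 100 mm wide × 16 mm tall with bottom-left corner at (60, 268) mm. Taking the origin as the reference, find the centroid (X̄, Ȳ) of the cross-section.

X̄ = 110.00 mm, Ȳ = 107.92 mm

bottom flange: A = 220 × 18 = 3960.00, centroid at (110.00, 9.00).
web: A = 14 × 250 = 3500.00, centroid at (110.00, 143.00).
top flange: A = 100 × 16 = 1600.00, centroid at (110.00, 276.00).
ΣA = 9060.00 mm²
ΣAX̄ = (3960.00)(110.00) + (3500.00)(110.00) + (1600.00)(110.00) = 996600.00 mm³
ΣAȲ = (3960.00)(9.00) + (3500.00)(143.00) + (1600.00)(276.00) = 977740.00 mm³
X̄ = 996600.00 / 9060.00 = 110.00 mm
Ȳ = 977740.00 / 9060.00 = 107.92 mm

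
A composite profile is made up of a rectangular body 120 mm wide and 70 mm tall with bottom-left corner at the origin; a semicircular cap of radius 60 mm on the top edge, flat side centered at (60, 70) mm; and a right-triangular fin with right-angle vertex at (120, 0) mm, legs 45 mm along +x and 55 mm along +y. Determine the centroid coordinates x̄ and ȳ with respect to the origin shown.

x̄ = 66.07 mm, ȳ = 56.01 mm

rectangular body: A = 120 × 70 = 8400.00, centroid at (60.00, 35.00).
semicircular top: A = ½π·60² = 5654.87, centroid at (60.00, 95.46).
triangular fin: A = ½·45·55 = 1237.50, centroid at (135.00, 18.33).
ΣA = 15292.37 mm², ΣAx̄ = 1010354.51 mm³, ΣAȳ = 856528.17 mm³.
x̄ = 1010354.51/15292.37 = 66.07 mm; ȳ = 856528.17/15292.37 = 56.01 mm.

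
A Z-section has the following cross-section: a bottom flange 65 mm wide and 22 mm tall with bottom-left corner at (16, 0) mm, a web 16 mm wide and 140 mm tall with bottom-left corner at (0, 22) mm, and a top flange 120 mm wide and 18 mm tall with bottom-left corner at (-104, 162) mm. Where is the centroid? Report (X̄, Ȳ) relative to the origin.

bottom flange: A = 65 × 22 = 1430.00, centroid at (48.50, 11.00).
web: A = 16 × 140 = 2240.00, centroid at (8.00, 92.00).
top flange: A = 120 × 18 = 2160.00, centroid at (-44.00, 171.00).
ΣA = 5830.00 mm², ΣAX̄ = -7765.00 mm³, ΣAȲ = 591170.00 mm³.
X̄ = -7765.00/5830.00 = -1.33 mm; Ȳ = 591170.00/5830.00 = 101.40 mm.

X̄ = -1.33 mm, Ȳ = 101.40 mm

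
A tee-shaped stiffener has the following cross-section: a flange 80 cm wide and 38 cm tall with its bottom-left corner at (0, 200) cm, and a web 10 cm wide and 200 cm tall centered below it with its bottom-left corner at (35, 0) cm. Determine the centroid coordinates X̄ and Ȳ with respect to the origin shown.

X̄ = 40.00 cm, Ȳ = 171.78 cm

web: A = 10 × 200 = 2000.00, centroid at (40.00, 100.00).
flange: A = 80 × 38 = 3040.00, centroid at (40.00, 219.00).
ΣA = 5040.00 cm², ΣAX̄ = 201600.00 cm³, ΣAȲ = 865760.00 cm³.
X̄ = 201600.00/5040.00 = 40.00 cm; Ȳ = 865760.00/5040.00 = 171.78 cm.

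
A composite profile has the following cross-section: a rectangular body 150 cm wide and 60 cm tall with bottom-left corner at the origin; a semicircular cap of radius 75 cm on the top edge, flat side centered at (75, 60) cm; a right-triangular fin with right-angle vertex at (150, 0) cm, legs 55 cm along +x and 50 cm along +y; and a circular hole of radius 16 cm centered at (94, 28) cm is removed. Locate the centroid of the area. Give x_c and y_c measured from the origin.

x_c = 81.14 cm, y_c = 58.77 cm

rectangular body: A = 150 × 60 = 9000.00, centroid at (75.00, 30.00).
semicircular top: A = ½π·75² = 8835.73, centroid at (75.00, 91.83).
triangular fin: A = ½·55·50 = 1375.00, centroid at (168.33, 16.67).
hole: A = −π·16² = -804.25, centroid at (94.00, 28.00).
ΣA = 18406.48 cm², ΣAx_c = 1493538.75 cm³, ΣAy_c = 1081791.49 cm³.
x_c = 1493538.75/18406.48 = 81.14 cm; y_c = 1081791.49/18406.48 = 58.77 cm.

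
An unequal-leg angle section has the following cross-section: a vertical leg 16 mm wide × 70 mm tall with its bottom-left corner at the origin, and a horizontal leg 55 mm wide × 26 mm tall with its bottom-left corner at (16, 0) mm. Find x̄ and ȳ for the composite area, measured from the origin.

x̄ = 27.91 mm, ȳ = 22.66 mm

vertical leg: A = 16 × 70 = 1120.00, centroid at (8.00, 35.00).
horizontal leg: A = 55 × 26 = 1430.00, centroid at (43.50, 13.00).
ΣA = 2550.00 mm²
ΣAx̄ = (1120.00)(8.00) + (1430.00)(43.50) = 71165.00 mm³
ΣAȳ = (1120.00)(35.00) + (1430.00)(13.00) = 57790.00 mm³
x̄ = 71165.00 / 2550.00 = 27.91 mm
ȳ = 57790.00 / 2550.00 = 22.66 mm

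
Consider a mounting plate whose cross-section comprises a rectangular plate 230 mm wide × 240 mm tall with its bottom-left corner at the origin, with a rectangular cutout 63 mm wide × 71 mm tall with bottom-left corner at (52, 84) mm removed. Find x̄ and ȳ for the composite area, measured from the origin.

Part | A | x̄ᵢ | ȳᵢ | A·x̄ᵢ | A·ȳᵢ
plate | 55200.00 | 115.00 | 120.00 | 6348000.00 | 6624000.00
hole | -4473.00 | 83.50 | 119.50 | -373495.50 | -534523.50
Σ | 50727.00 |  |  | 5974504.50 | 6089476.50
x̄ = 5974504.50 / 50727.00 = 117.78 mm
ȳ = 6089476.50 / 50727.00 = 120.04 mm

x̄ = 117.78 mm, ȳ = 120.04 mm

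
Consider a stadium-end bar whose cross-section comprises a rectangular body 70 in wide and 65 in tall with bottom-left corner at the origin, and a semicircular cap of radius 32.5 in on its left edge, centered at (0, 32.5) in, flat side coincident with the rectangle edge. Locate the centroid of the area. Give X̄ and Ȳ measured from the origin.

rectangular body: A = 70 × 65 = 4550.00, centroid at (35.00, 32.50).
semicircular end: A = ½π·32.5² = 1659.15, centroid at (-13.79, 32.50).
ΣA = 6209.15 in², ΣAX̄ = 136364.58 in³, ΣAȲ = 201797.49 in³.
X̄ = 136364.58/6209.15 = 21.96 in; Ȳ = 201797.49/6209.15 = 32.50 in.

X̄ = 21.96 in, Ȳ = 32.50 in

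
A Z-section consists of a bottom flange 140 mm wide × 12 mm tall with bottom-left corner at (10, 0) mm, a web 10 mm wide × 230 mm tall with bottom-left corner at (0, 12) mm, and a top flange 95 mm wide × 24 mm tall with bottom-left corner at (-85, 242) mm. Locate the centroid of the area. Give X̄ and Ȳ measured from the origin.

Part | A | x̄ᵢ | ȳᵢ | A·x̄ᵢ | A·ȳᵢ
bottom flange | 1680.00 | 80.00 | 6.00 | 134400.00 | 10080.00
web | 2300.00 | 5.00 | 127.00 | 11500.00 | 292100.00
top flange | 2280.00 | -37.50 | 254.00 | -85500.00 | 579120.00
Σ | 6260.00 |  |  | 60400.00 | 881300.00
X̄ = 60400.00 / 6260.00 = 9.65 mm
Ȳ = 881300.00 / 6260.00 = 140.78 mm

X̄ = 9.65 mm, Ȳ = 140.78 mm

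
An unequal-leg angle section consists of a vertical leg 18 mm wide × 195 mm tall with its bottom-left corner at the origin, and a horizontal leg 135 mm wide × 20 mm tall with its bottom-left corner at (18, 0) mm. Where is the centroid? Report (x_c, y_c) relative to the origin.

vertical leg: A = 18 × 195 = 3510.00, centroid at (9.00, 97.50).
horizontal leg: A = 135 × 20 = 2700.00, centroid at (85.50, 10.00).
ΣA = 6210.00 mm²
ΣAx_c = (3510.00)(9.00) + (2700.00)(85.50) = 262440.00 mm³
ΣAy_c = (3510.00)(97.50) + (2700.00)(10.00) = 369225.00 mm³
x_c = 262440.00 / 6210.00 = 42.26 mm
y_c = 369225.00 / 6210.00 = 59.46 mm

x_c = 42.26 mm, y_c = 59.46 mm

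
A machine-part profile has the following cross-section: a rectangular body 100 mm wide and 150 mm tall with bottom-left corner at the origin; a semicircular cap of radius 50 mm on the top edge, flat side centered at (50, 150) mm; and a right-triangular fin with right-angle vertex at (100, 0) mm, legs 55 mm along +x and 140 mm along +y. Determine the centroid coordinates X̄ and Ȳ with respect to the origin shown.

Part | A | x̄ᵢ | ȳᵢ | A·x̄ᵢ | A·ȳᵢ
rectangular body | 15000.00 | 50.00 | 75.00 | 750000.00 | 1125000.00
semicircular top | 3926.99 | 50.00 | 171.22 | 196349.54 | 672381.96
triangular fin | 3850.00 | 118.33 | 46.67 | 455583.33 | 179666.67
Σ | 22776.99 |  |  | 1401932.87 | 1977048.62
X̄ = 1401932.87 / 22776.99 = 61.55 mm
Ȳ = 1977048.62 / 22776.99 = 86.80 mm

X̄ = 61.55 mm, Ȳ = 86.80 mm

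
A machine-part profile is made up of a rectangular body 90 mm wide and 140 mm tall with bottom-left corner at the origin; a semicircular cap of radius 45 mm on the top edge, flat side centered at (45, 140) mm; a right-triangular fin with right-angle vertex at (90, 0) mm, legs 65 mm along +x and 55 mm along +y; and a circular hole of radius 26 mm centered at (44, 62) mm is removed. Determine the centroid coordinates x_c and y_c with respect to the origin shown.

Part | A | x̄ᵢ | ȳᵢ | A·x̄ᵢ | A·ȳᵢ
rectangular body | 12600.00 | 45.00 | 70.00 | 567000.00 | 882000.00
semicircular top | 3180.86 | 45.00 | 159.10 | 143138.82 | 506070.76
triangular fin | 1787.50 | 111.67 | 18.33 | 199604.17 | 32770.83
hole | -2123.72 | 44.00 | 62.00 | -93443.53 | -131670.43
Σ | 15444.65 |  |  | 816299.45 | 1289171.16
x_c = 816299.45 / 15444.65 = 52.85 mm
y_c = 1289171.16 / 15444.65 = 83.47 mm

x_c = 52.85 mm, y_c = 83.47 mm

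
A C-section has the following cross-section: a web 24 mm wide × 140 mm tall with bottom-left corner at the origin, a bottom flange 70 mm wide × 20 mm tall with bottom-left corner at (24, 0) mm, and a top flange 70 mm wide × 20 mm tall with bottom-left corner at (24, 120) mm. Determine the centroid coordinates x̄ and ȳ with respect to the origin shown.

web: A = 24 × 140 = 3360.00, centroid at (12.00, 70.00).
bottom flange: A = 70 × 20 = 1400.00, centroid at (59.00, 10.00).
top flange: A = 70 × 20 = 1400.00, centroid at (59.00, 130.00).
ΣA = 6160.00 mm², ΣAx̄ = 205520.00 mm³, ΣAȳ = 431200.00 mm³.
x̄ = 205520.00/6160.00 = 33.36 mm; ȳ = 431200.00/6160.00 = 70.00 mm.

x̄ = 33.36 mm, ȳ = 70.00 mm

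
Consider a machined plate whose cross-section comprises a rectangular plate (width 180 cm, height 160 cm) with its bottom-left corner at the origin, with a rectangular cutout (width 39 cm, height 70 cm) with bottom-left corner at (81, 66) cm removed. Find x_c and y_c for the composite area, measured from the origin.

Part | A | x̄ᵢ | ȳᵢ | A·x̄ᵢ | A·ȳᵢ
plate | 28800.00 | 90.00 | 80.00 | 2592000.00 | 2304000.00
hole | -2730.00 | 100.50 | 101.00 | -274365.00 | -275730.00
Σ | 26070.00 |  |  | 2317635.00 | 2028270.00
x_c = 2317635.00 / 26070.00 = 88.90 cm
y_c = 2028270.00 / 26070.00 = 77.80 cm

x_c = 88.90 cm, y_c = 77.80 cm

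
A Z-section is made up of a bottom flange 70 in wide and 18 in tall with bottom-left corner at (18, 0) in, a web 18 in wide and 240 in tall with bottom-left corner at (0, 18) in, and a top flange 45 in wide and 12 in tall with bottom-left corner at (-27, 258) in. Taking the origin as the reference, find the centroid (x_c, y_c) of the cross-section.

bottom flange: A = 70 × 18 = 1260.00, centroid at (53.00, 9.00).
web: A = 18 × 240 = 4320.00, centroid at (9.00, 138.00).
top flange: A = 45 × 12 = 540.00, centroid at (-4.50, 264.00).
ΣA = 6120.00 in²
ΣAx_c = (1260.00)(53.00) + (4320.00)(9.00) + (540.00)(-4.50) = 103230.00 in³
ΣAy_c = (1260.00)(9.00) + (4320.00)(138.00) + (540.00)(264.00) = 750060.00 in³
x_c = 103230.00 / 6120.00 = 16.87 in
y_c = 750060.00 / 6120.00 = 122.56 in

x_c = 16.87 in, y_c = 122.56 in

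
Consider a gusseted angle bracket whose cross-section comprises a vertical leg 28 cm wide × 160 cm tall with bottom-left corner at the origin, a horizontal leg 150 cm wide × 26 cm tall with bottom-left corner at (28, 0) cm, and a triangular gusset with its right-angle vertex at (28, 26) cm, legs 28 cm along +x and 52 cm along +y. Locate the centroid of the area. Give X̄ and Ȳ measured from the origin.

X̄ = 53.97 cm, Ȳ = 48.38 cm

vertical leg: A = 28 × 160 = 4480.00, centroid at (14.00, 80.00).
horizontal leg: A = 150 × 26 = 3900.00, centroid at (103.00, 13.00).
gusset: A = ½·28·52 = 728.00, centroid at (37.33, 43.33).
ΣA = 9108.00 cm²
ΣAX̄ = (4480.00)(14.00) + (3900.00)(103.00) + (728.00)(37.33) = 491598.67 cm³
ΣAȲ = (4480.00)(80.00) + (3900.00)(13.00) + (728.00)(43.33) = 440646.67 cm³
X̄ = 491598.67 / 9108.00 = 53.97 cm
Ȳ = 440646.67 / 9108.00 = 48.38 cm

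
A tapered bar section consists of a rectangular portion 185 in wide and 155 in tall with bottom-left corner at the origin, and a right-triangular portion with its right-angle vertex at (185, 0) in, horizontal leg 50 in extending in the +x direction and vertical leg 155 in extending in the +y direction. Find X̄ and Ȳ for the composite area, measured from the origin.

rectangular portion: A = 185 × 155 = 28675.00, centroid at (92.50, 77.50).
triangular portion: A = ½·50·155 = 3875.00, centroid at (201.67, 51.67).
ΣA = 32550.00 in², ΣAX̄ = 3433895.83 in³, ΣAȲ = 2422520.83 in³.
X̄ = 3433895.83/32550.00 = 105.50 in; Ȳ = 2422520.83/32550.00 = 74.42 in.

X̄ = 105.50 in, Ȳ = 74.42 in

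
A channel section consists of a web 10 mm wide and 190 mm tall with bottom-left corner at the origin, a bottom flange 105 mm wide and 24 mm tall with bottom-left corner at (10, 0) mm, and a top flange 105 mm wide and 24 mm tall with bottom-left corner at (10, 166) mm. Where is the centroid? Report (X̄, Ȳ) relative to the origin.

X̄ = 46.76 mm, Ȳ = 95.00 mm

Part | A | x̄ᵢ | ȳᵢ | A·x̄ᵢ | A·ȳᵢ
web | 1900.00 | 5.00 | 95.00 | 9500.00 | 180500.00
bottom flange | 2520.00 | 62.50 | 12.00 | 157500.00 | 30240.00
top flange | 2520.00 | 62.50 | 178.00 | 157500.00 | 448560.00
Σ | 6940.00 |  |  | 324500.00 | 659300.00
X̄ = 324500.00 / 6940.00 = 46.76 mm
Ȳ = 659300.00 / 6940.00 = 95.00 mm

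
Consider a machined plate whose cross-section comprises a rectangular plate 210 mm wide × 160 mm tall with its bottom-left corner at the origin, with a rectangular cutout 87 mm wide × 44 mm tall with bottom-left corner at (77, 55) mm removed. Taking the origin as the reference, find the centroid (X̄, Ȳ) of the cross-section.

plate: A = 210 × 160 = 33600.00, centroid at (105.00, 80.00).
hole: A = −(87 × 44) = -3828.00, centroid at (120.50, 77.00).
ΣA = 29772.00 mm², ΣAX̄ = 3066726.00 mm³, ΣAȲ = 2393244.00 mm³.
X̄ = 3066726.00/29772.00 = 103.01 mm; Ȳ = 2393244.00/29772.00 = 80.39 mm.

X̄ = 103.01 mm, Ȳ = 80.39 mm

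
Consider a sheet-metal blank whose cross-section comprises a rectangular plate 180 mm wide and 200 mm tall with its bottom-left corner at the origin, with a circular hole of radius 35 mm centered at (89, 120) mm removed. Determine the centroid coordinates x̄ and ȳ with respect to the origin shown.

x̄ = 90.12 mm, ȳ = 97.61 mm

plate: A = 180 × 200 = 36000.00, centroid at (90.00, 100.00).
hole: A = −π·35² = -3848.45, centroid at (89.00, 120.00).
ΣA = 32151.55 mm², ΣAx̄ = 2897487.86 mm³, ΣAȳ = 3138185.88 mm³.
x̄ = 2897487.86/32151.55 = 90.12 mm; ȳ = 3138185.88/32151.55 = 97.61 mm.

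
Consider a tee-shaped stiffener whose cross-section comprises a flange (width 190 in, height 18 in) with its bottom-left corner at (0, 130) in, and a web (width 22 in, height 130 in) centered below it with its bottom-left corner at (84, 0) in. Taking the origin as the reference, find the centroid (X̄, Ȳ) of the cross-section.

X̄ = 95.00 in, Ȳ = 105.30 in

Part | A | x̄ᵢ | ȳᵢ | A·x̄ᵢ | A·ȳᵢ
web | 2860.00 | 95.00 | 65.00 | 271700.00 | 185900.00
flange | 3420.00 | 95.00 | 139.00 | 324900.00 | 475380.00
Σ | 6280.00 |  |  | 596600.00 | 661280.00
X̄ = 596600.00 / 6280.00 = 95.00 in
Ȳ = 661280.00 / 6280.00 = 105.30 in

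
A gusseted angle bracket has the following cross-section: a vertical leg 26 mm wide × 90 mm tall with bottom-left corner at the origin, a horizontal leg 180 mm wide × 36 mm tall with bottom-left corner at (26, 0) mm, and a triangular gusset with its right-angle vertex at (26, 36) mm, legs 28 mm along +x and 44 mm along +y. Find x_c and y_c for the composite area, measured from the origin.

vertical leg: A = 26 × 90 = 2340.00, centroid at (13.00, 45.00).
horizontal leg: A = 180 × 36 = 6480.00, centroid at (116.00, 18.00).
gusset: A = ½·28·44 = 616.00, centroid at (35.33, 50.67).
ΣA = 9436.00 mm², ΣAx_c = 803865.33 mm³, ΣAy_c = 253150.67 mm³.
x_c = 803865.33/9436.00 = 85.19 mm; y_c = 253150.67/9436.00 = 26.83 mm.

x_c = 85.19 mm, y_c = 26.83 mm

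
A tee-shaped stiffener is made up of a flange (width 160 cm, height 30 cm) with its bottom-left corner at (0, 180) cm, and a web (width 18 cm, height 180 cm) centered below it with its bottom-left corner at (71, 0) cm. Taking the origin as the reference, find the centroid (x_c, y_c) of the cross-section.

x_c = 80.00 cm, y_c = 152.69 cm

web: A = 18 × 180 = 3240.00, centroid at (80.00, 90.00).
flange: A = 160 × 30 = 4800.00, centroid at (80.00, 195.00).
ΣA = 8040.00 cm², ΣAx_c = 643200.00 cm³, ΣAy_c = 1227600.00 cm³.
x_c = 643200.00/8040.00 = 80.00 cm; y_c = 1227600.00/8040.00 = 152.69 cm.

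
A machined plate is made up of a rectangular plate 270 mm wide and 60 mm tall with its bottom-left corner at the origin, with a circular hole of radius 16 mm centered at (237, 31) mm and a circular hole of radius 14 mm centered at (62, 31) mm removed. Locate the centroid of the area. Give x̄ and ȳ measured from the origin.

Part | A | x̄ᵢ | ȳᵢ | A·x̄ᵢ | A·ȳᵢ
plate | 16200.00 | 135.00 | 30.00 | 2187000.00 | 486000.00
hole 1 | -804.25 | 237.00 | 31.00 | -190606.71 | -24931.68
hole 2 | -615.75 | 62.00 | 31.00 | -38176.63 | -19088.32
Σ | 14780.00 |  |  | 1958216.66 | 441980.00
x̄ = 1958216.66 / 14780.00 = 132.49 mm
ȳ = 441980.00 / 14780.00 = 29.90 mm

x̄ = 132.49 mm, ȳ = 29.90 mm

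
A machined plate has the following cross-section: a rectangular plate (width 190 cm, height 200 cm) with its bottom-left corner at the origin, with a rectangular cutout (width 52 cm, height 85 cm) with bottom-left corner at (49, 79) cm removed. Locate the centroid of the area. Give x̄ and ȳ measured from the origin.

Part | A | x̄ᵢ | ȳᵢ | A·x̄ᵢ | A·ȳᵢ
plate | 38000.00 | 95.00 | 100.00 | 3610000.00 | 3800000.00
hole | -4420.00 | 75.00 | 121.50 | -331500.00 | -537030.00
Σ | 33580.00 |  |  | 3278500.00 | 3262970.00
x̄ = 3278500.00 / 33580.00 = 97.63 cm
ȳ = 3262970.00 / 33580.00 = 97.17 cm

x̄ = 97.63 cm, ȳ = 97.17 cm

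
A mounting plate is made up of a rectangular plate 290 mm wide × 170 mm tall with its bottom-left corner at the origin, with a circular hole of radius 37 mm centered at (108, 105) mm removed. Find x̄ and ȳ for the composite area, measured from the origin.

Part | A | x̄ᵢ | ȳᵢ | A·x̄ᵢ | A·ȳᵢ
plate | 49300.00 | 145.00 | 85.00 | 7148500.00 | 4190500.00
hole | -4300.84 | 108.00 | 105.00 | -464490.76 | -451588.24
Σ | 44999.16 |  |  | 6684009.24 | 3738911.76
x̄ = 6684009.24 / 44999.16 = 148.54 mm
ȳ = 3738911.76 / 44999.16 = 83.09 mm

x̄ = 148.54 mm, ȳ = 83.09 mm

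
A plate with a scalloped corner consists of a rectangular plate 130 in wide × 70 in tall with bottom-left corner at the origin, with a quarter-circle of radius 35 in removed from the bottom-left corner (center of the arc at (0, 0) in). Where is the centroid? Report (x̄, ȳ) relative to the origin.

plate: A = 130 × 70 = 9100.00, centroid at (65.00, 35.00).
removed quarter-circle: A = −¼π·35² = -962.11, centroid at (14.85, 14.85).
ΣA = 8137.89 in², ΣAx̄ = 577208.33 in³, ΣAȳ = 304208.33 in³.
x̄ = 577208.33/8137.89 = 70.93 in; ȳ = 304208.33/8137.89 = 37.38 in.

x̄ = 70.93 in, ȳ = 37.38 in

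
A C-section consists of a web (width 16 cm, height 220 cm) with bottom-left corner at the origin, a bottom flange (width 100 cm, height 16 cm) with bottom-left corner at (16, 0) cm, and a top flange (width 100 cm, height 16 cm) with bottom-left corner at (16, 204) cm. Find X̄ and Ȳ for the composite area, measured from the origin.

X̄ = 35.62 cm, Ȳ = 110.00 cm

Part | A | x̄ᵢ | ȳᵢ | A·x̄ᵢ | A·ȳᵢ
web | 3520.00 | 8.00 | 110.00 | 28160.00 | 387200.00
bottom flange | 1600.00 | 66.00 | 8.00 | 105600.00 | 12800.00
top flange | 1600.00 | 66.00 | 212.00 | 105600.00 | 339200.00
Σ | 6720.00 |  |  | 239360.00 | 739200.00
X̄ = 239360.00 / 6720.00 = 35.62 cm
Ȳ = 739200.00 / 6720.00 = 110.00 cm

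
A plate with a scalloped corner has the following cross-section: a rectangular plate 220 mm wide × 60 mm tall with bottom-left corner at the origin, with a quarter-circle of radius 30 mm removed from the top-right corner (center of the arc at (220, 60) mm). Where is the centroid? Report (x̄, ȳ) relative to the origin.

plate: A = 220 × 60 = 13200.00, centroid at (110.00, 30.00).
removed quarter-circle: A = −¼π·30² = -706.86, centroid at (207.27, 47.27).
ΣA = 12493.14 mm²
ΣAx̄ = (13200.00)(110.00) + (-706.86)(207.27) = 1305491.16 mm³
ΣAȳ = (13200.00)(30.00) + (-706.86)(47.27) = 362588.50 mm³
x̄ = 1305491.16 / 12493.14 = 104.50 mm
ȳ = 362588.50 / 12493.14 = 29.02 mm

x̄ = 104.50 mm, ȳ = 29.02 mm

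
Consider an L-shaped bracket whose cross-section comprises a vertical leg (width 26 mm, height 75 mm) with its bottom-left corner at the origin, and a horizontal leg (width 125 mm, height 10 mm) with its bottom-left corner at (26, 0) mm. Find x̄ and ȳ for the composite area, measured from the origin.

vertical leg: A = 26 × 75 = 1950.00, centroid at (13.00, 37.50).
horizontal leg: A = 125 × 10 = 1250.00, centroid at (88.50, 5.00).
ΣA = 3200.00 mm², ΣAx̄ = 135975.00 mm³, ΣAȳ = 79375.00 mm³.
x̄ = 135975.00/3200.00 = 42.49 mm; ȳ = 79375.00/3200.00 = 24.80 mm.

x̄ = 42.49 mm, ȳ = 24.80 mm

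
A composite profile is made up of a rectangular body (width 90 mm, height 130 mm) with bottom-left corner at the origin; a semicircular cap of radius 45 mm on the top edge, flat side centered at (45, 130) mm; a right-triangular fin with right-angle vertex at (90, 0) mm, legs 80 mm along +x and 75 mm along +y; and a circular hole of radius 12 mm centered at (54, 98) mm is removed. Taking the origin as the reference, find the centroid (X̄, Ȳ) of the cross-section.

Part | A | x̄ᵢ | ȳᵢ | A·x̄ᵢ | A·ȳᵢ
rectangular body | 11700.00 | 45.00 | 65.00 | 526500.00 | 760500.00
semicircular top | 3180.86 | 45.00 | 149.10 | 143138.82 | 474262.13
triangular fin | 3000.00 | 116.67 | 25.00 | 350000.00 | 75000.00
hole | -452.39 | 54.00 | 98.00 | -24429.02 | -44334.16
Σ | 17428.47 |  |  | 995209.79 | 1265427.98
X̄ = 995209.79 / 17428.47 = 57.10 mm
Ȳ = 1265427.98 / 17428.47 = 72.61 mm

X̄ = 57.10 mm, Ȳ = 72.61 mm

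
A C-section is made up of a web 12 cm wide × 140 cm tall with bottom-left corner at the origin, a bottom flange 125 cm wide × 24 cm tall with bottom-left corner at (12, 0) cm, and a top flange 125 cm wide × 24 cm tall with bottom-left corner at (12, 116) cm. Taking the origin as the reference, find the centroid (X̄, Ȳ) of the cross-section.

X̄ = 59.52 cm, Ȳ = 70.00 cm

web: A = 12 × 140 = 1680.00, centroid at (6.00, 70.00).
bottom flange: A = 125 × 24 = 3000.00, centroid at (74.50, 12.00).
top flange: A = 125 × 24 = 3000.00, centroid at (74.50, 128.00).
ΣA = 7680.00 cm², ΣAX̄ = 457080.00 cm³, ΣAȲ = 537600.00 cm³.
X̄ = 457080.00/7680.00 = 59.52 cm; Ȳ = 537600.00/7680.00 = 70.00 cm.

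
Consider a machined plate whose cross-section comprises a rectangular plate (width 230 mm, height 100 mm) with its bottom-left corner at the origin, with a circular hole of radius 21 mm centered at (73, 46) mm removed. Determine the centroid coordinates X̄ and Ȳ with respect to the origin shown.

X̄ = 117.69 mm, Ȳ = 50.26 mm

plate: A = 230 × 100 = 23000.00, centroid at (115.00, 50.00).
hole: A = −π·21² = -1385.44, centroid at (73.00, 46.00).
ΣA = 21614.56 mm²
ΣAX̄ = (23000.00)(115.00) + (-1385.44)(73.00) = 2543862.71 mm³
ΣAȲ = (23000.00)(50.00) + (-1385.44)(46.00) = 1086269.65 mm³
X̄ = 2543862.71 / 21614.56 = 117.69 mm
Ȳ = 1086269.65 / 21614.56 = 50.26 mm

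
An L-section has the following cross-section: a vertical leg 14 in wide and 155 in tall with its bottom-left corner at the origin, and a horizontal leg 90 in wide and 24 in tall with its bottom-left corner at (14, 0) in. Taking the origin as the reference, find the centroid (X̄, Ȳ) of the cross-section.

X̄ = 32.94 in, Ȳ = 44.83 in

vertical leg: A = 14 × 155 = 2170.00, centroid at (7.00, 77.50).
horizontal leg: A = 90 × 24 = 2160.00, centroid at (59.00, 12.00).
ΣA = 4330.00 in², ΣAX̄ = 142630.00 in³, ΣAȲ = 194095.00 in³.
X̄ = 142630.00/4330.00 = 32.94 in; Ȳ = 194095.00/4330.00 = 44.83 in.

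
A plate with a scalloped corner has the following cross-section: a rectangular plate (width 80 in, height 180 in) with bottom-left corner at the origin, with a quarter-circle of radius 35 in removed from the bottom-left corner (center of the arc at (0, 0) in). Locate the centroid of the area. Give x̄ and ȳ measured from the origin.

x̄ = 41.80 in, ȳ = 95.38 in

Part | A | x̄ᵢ | ȳᵢ | A·x̄ᵢ | A·ȳᵢ
plate | 14400.00 | 40.00 | 90.00 | 576000.00 | 1296000.00
removed quarter-circle | -962.11 | 14.85 | 14.85 | -14291.67 | -14291.67
Σ | 13437.89 |  |  | 561708.33 | 1281708.33
x̄ = 561708.33 / 13437.89 = 41.80 in
ȳ = 1281708.33 / 13437.89 = 95.38 in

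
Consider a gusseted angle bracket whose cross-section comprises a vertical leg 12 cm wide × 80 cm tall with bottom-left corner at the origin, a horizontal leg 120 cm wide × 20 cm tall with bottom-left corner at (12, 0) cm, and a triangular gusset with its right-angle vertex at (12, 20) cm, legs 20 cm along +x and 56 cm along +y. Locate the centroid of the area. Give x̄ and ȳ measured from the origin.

vertical leg: A = 12 × 80 = 960.00, centroid at (6.00, 40.00).
horizontal leg: A = 120 × 20 = 2400.00, centroid at (72.00, 10.00).
gusset: A = ½·20·56 = 560.00, centroid at (18.67, 38.67).
ΣA = 3920.00 cm², ΣAx̄ = 189013.33 cm³, ΣAȳ = 84053.33 cm³.
x̄ = 189013.33/3920.00 = 48.22 cm; ȳ = 84053.33/3920.00 = 21.44 cm.

x̄ = 48.22 cm, ȳ = 21.44 cm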